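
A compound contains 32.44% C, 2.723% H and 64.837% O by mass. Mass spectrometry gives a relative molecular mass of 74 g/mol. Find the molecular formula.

C2H2O3

Assume 100 g: 32.44 g C, 2.723 g H, 64.837 g O.
n(C) = 32.44/12.01 = 2.701, n(H) = 2.723/1.008 = 2.701, n(O) = 64.837/16.00 = 4.052
Ratios (÷ 2.701): C 1.000, H 1.000, O 1.500
Scaling by 2: C 2.00, H 2.00, O 3.00 → C2H2O3
Empirical-formula mass = 74.04 g/mol
n = 74 / 74.04 = 1.00 ≈ 1
Molecular formula = empirical formula = C2H2O3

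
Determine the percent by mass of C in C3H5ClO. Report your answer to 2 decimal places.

38.94%

Molar mass = 3(12.01) + 5(1.008) + 1(35.45) + 1(16.00) = 92.520 g/mol
Mass of C per mole = 3 × 12.01 = 36.030 g
% C = 36.030 / 92.520 × 100 = 38.94%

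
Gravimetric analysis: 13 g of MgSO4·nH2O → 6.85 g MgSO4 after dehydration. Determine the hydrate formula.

Mass of water lost = 13 − 6.85 = 6.15 g → 6.15 / 18.02 = 0.3413 mol H2O
Molar mass of MgSO4 = 120.38 g/mol → mol MgSO4 = 6.85 / 120.38 = 0.0569
n = 0.3413 / 0.0569 = 6.00 ≈ 6 → MgSO4·6H2O

MgSO4·6H2O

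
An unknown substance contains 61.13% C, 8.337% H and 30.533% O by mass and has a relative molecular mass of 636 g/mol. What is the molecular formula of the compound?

Assume 100 g: 61.13 g C, 8.337 g H, 30.533 g O.
n(C) = 61.13/12.01 = 5.09, n(H) = 8.337/1.008 = 8.271, n(O) = 30.533/16.00 = 1.908
Divide by the smallest (1.908 mol O): C 2.667, H 4.334, O 1.000
×3: C 8.00, H 13.00, O 3.00 → C8H13O3
Empirical-formula mass = 157.18 g/mol
n = 636 / 157.18 = 4.05 ≈ 4
Molecular formula = (C8H13O3)×4 = C32H52O12

C32H52O12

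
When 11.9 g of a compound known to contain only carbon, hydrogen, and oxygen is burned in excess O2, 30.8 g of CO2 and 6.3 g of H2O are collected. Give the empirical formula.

C4H4O

mol C = 30.8 / 44.01 = 0.6998; mass C = 0.6998 × 12.01 = 8.405 g
mol H = 2 × (6.3 / 18.02) = 0.6992; mass H = 0.6992 × 1.008 = 0.7048 g
mass O = 11.9 − (9.110) = 2.790 g → mol O = 0.1744
Smallest is O at 0.1744 mol; normalising gives C 4.013, H 4.010, O 1.000
≈ 4:4:1 → C4H4O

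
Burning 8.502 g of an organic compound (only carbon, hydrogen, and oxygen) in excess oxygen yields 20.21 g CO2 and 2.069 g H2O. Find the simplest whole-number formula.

mol C = 20.21 / 44.01 = 0.4592; mass C = 0.4592 × 12.01 = 5.515 g
mol H = 2 × (2.069 / 18.02) = 0.2296; mass H = 0.2296 × 1.008 = 0.2315 g
mass O = 8.502 − (5.747) = 2.755 g → mol O = 0.1722
Ratios (÷ 0.1722): C 2.667, H 1.333, O 1.000
Scaling by 3: C 8.00, H 4.00, O 3.00 → C8H4O3

C8H4O3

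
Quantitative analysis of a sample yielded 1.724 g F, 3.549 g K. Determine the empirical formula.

Moles — F: 1.724 / 19.00 = 0.09074 mol; K: 3.549 / 39.10 = 0.09077 mol
Smallest is F at 0.09074 mol; normalising gives F 1.000, K 1.000
Ratio ≈ 1:1, so the empirical formula is FK

FK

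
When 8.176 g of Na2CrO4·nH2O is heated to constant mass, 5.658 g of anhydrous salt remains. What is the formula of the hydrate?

Mass of water lost = 8.176 − 5.658 = 2.518 g → 2.518 / 18.02 = 0.1397 mol H2O
Molar mass of Na2CrO4 = 161.98 g/mol → mol Na2CrO4 = 5.658 / 161.98 = 0.03493
n = 0.1397 / 0.03493 = 4.00 ≈ 4 → Na2CrO4·4H2O

Na2CrO4·4H2O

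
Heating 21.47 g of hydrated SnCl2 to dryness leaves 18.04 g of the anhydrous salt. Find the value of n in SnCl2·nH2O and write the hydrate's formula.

SnCl2·2H2O

Mass of water lost = 21.47 − 18.04 = 3.43 g → 3.43 / 18.02 = 0.1903 mol H2O
Molar mass of SnCl2 = 189.61 g/mol → mol SnCl2 = 18.04 / 189.61 = 0.09514
n = 0.1903 / 0.09514 = 2.00 ≈ 2 → SnCl2·2H2O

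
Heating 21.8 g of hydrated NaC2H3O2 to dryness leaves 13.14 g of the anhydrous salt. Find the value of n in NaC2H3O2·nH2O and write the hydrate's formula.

NaC2H3O2·3H2O

Mass of water lost = 21.8 − 13.14 = 8.66 g → 8.66 / 18.02 = 0.4806 mol H2O
Molar mass of NaC2H3O2 = 82.03 g/mol → mol NaC2H3O2 = 13.14 / 82.03 = 0.1602
n = 0.4806 / 0.1602 = 3.00 ≈ 3 → NaC2H3O2·3H2O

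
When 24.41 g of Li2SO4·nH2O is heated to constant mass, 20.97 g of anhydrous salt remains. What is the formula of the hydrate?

Li2SO4·H2O

Mass of water lost = 24.41 − 20.97 = 3.44 g → 3.44 / 18.02 = 0.1909 mol H2O
Molar mass of Li2SO4 = 109.95 g/mol → mol Li2SO4 = 20.97 / 109.95 = 0.1907
n = 0.1909 / 0.1907 = 1.00 ≈ 1 → Li2SO4·H2O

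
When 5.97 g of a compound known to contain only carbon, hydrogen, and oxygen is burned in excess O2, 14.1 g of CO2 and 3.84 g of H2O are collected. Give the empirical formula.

C3H4O

mol C = 14.1 / 44.01 = 0.3204; mass C = 0.3204 × 12.01 = 3.848 g
mol H = 2 × (3.84 / 18.02) = 0.4262; mass H = 0.4262 × 1.008 = 0.4296 g
mass O = 5.97 − (4.277) = 1.693 g → mol O = 0.1058
Divide by the smallest (0.1058 mol O): C 3.029, H 4.029, O 1.000
→ C3H4O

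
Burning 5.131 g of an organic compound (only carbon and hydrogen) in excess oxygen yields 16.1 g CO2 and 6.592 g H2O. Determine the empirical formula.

CH2

mol C = 16.1 / 44.01 = 0.3658; mass C = 0.3658 × 12.01 = 4.394 g
mol H = 2 × (6.592 / 18.02) = 0.7316; mass H = 0.7316 × 1.008 = 0.7375 g
Smallest is C at 0.3658 mol; normalising gives C 1.000, H 2.000
→ CH2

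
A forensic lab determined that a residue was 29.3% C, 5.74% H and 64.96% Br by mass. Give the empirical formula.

Assume 100 g: 29.3 g C, 5.74 g H, 64.96 g Br.
n(C) = 29.3/12.01 = 2.44, n(H) = 5.74/1.008 = 5.694, n(Br) = 64.96/79.90 = 0.813
Ratios (÷ 0.813): C 3.001, H 7.004, Br 1.000
→ C3H7Br

C3H7Br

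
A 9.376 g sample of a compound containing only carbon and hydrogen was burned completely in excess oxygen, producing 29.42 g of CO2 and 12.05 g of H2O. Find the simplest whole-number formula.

mol C = 29.42 / 44.01 = 0.6685; mass C = 0.6685 × 12.01 = 8.028 g
mol H = 2 × (12.05 / 18.02) = 1.337; mass H = 1.337 × 1.008 = 1.348 g
Ratios (÷ 0.6685): C 1.000, H 2.001
≈ 1:2 → CH2

CH2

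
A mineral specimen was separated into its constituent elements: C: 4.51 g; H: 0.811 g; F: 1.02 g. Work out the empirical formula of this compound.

Moles — C: 4.51 / 12.01 = 0.3755 mol; H: 0.811 / 1.008 = 0.8046 mol; F: 1.02 / 19.00 = 0.05368 mol
Smallest is F at 0.05368 mol; normalising gives C 6.995, H 14.987, F 1.000
≈ 7:15:1 → C7H15F

C7H15F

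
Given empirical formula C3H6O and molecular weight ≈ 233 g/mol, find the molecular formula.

C12H24O4

Empirical-formula mass = 58.08 g/mol
n = 233 / 58.08 = 4.01 ≈ 4
Molecular formula = (C3H6O)4 = C12H24O4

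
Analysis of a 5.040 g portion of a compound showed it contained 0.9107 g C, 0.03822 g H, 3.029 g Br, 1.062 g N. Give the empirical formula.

Moles — C: 0.9107 / 12.01 = 0.07583 mol; H: 0.03822 / 1.008 = 0.03792 mol; Br: 3.029 / 79.90 = 0.03791 mol; N: 1.062 / 14.01 = 0.0758 mol
Ratios (÷ 0.03791): C 2.000, H 1.000, Br 1.000, N 2.000
≈ 2:1:1:2 → C2HBrN2

C2HBrN2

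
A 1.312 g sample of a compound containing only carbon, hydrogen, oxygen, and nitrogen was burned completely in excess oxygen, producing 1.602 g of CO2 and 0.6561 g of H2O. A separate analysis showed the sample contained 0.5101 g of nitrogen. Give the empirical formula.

mol C = 1.602 / 44.01 = 0.03640; mass C = 0.03640 × 12.01 = 0.4372 g
mol H = 2 × (0.6561 / 18.02) = 0.07282; mass H = 0.07282 × 1.008 = 0.07340 g
mol N = 0.5101 / 14.01 = 0.03641
mass O = 1.312 − (1.021) = 0.2913 g → mol O = 0.01821
Divide by the smallest (0.01821 mol O): C 1.999, H 3.999, N 2.000, O 1.000
→ C2H4N2O

C2H4N2O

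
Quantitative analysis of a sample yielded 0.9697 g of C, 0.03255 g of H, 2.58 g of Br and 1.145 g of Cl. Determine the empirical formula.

Moles — C: 0.9697 / 12.01 = 0.08074 mol; H: 0.03255 / 1.008 = 0.03229 mol; Br: 2.58 / 79.90 = 0.03229 mol; Cl: 1.145 / 35.45 = 0.0323 mol
Divide by the smallest (0.03229 mol Br): C 2.500, H 1.000, Br 1.000, Cl 1.000
Multiply by 2: C 5.00, H 2.00, Br 2.00, Cl 2.00 → C5H2Br2Cl2

C5H2Br2Cl2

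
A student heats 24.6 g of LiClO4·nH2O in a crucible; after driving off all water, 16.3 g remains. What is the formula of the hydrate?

Mass of water lost = 24.6 − 16.3 = 8.3 g → 8.3 / 18.02 = 0.4606 mol H2O
Molar mass of LiClO4 = 106.39 g/mol → mol LiClO4 = 16.3 / 106.39 = 0.1532
n = 0.4606 / 0.1532 = 3.01 ≈ 3 → LiClO4·3H2O

LiClO4·3H2O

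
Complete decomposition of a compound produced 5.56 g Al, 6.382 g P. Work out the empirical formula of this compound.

Moles — Al: 5.56 / 26.98 = 0.2061 mol; P: 6.382 / 30.97 = 0.2061 mol
Smallest is P at 0.2061 mol; normalising gives Al 1.000, P 1.000
Ratio ≈ 1:1, so the empirical formula is AlP

AlP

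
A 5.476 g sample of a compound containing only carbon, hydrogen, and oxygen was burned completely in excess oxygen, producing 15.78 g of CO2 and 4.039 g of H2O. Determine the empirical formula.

mol C = 15.78 / 44.01 = 0.3586; mass C = 0.3586 × 12.01 = 4.306 g
mol H = 2 × (4.039 / 18.02) = 0.4483; mass H = 0.4483 × 1.008 = 0.4519 g
mass O = 5.476 − (4.758) = 0.7179 g → mol O = 0.04487
Smallest is O at 0.04487 mol; normalising gives C 7.991, H 9.991, O 1.000
Ratio ≈ 8:10:1, so the empirical formula is C8H10O

C8H10O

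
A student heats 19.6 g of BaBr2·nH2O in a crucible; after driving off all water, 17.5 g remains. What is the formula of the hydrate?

Mass of water lost = 19.6 − 17.5 = 2.1 g → 2.1 / 18.02 = 0.1165 mol H2O
Molar mass of BaBr2 = 297.13 g/mol → mol BaBr2 = 17.5 / 297.13 = 0.0589
n = 0.1165 / 0.0589 = 1.98 ≈ 2 → BaBr2·2H2O

BaBr2·2H2O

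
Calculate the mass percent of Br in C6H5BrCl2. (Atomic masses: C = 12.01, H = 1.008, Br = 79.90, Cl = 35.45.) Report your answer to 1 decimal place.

35.1%

Molar mass = 6(12.01) + 5(1.008) + 1(79.90) + 2(35.45) = 227.900 g/mol
Mass of Br per mole = 1 × 79.90 = 79.900 g
% Br = 79.900 / 227.900 × 100 = 35.1%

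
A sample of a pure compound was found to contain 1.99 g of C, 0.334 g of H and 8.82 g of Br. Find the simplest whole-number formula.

C3H6Br2

Moles — C: 1.99 / 12.01 = 0.1657 mol; H: 0.334 / 1.008 = 0.3313 mol; Br: 8.82 / 79.90 = 0.1104 mol
Smallest is Br at 0.1104 mol; normalising gives C 1.501, H 3.002, Br 1.000
Multiply by 2: C 3.00, H 6.00, Br 2.00 → C3H6Br2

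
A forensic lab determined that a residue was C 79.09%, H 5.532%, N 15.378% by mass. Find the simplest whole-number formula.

C6H5N

Assume 100 g: 79.09 g C, 5.532 g H, 15.378 g N.
Moles — C: 79.09 / 12.01 = 6.585 mol; H: 5.532 / 1.008 = 5.488 mol; N: 15.378 / 14.01 = 1.098 mol
Ratios (÷ 1.098): C 6.000, H 5.000, N 1.000
→ C6H5N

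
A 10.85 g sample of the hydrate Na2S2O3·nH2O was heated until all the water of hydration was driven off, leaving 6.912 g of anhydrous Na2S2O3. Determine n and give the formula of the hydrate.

Na2S2O3·5H2O

Mass of water lost = 10.85 − 6.912 = 3.938 g → 3.938 / 18.02 = 0.2185 mol H2O
Molar mass of Na2S2O3 = 158.12 g/mol → mol Na2S2O3 = 6.912 / 158.12 = 0.04371
n = 0.2185 / 0.04371 = 5.00 ≈ 5 → Na2S2O3·5H2O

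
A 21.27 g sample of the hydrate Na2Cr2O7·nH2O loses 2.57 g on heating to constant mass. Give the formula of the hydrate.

Na2Cr2O7·2H2O

Mass of anhydrous Na2Cr2O7 = 21.27 − 2.57 = 18.7 g
mol H2O = 2.57 / 18.02 = 0.1426
Molar mass of Na2Cr2O7 = 261.98 g/mol → mol Na2Cr2O7 = 18.7 / 261.98 = 0.07138
n = 0.1426 / 0.07138 = 2.00 ≈ 2 → Na2Cr2O7·2H2O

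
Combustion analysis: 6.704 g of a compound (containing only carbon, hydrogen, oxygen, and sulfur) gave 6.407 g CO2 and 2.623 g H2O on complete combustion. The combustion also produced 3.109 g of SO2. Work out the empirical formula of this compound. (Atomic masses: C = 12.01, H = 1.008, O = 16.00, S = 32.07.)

C3H6O4S

mol C = 6.407 / 44.01 = 0.1456; mass C = 0.1456 × 12.01 = 1.748 g
mol H = 2 × (2.623 / 18.02) = 0.2911; mass H = 0.2911 × 1.008 = 0.2934 g
mol S = 3.109 / 64.07 = 0.04853; mass S = 1.556 g
mass O = 6.704 − (3.598) = 3.106 g → mol O = 0.1941
Ratios (÷ 0.04853): C 3.000, H 5.999, O 4.000, S 1.000
Ratio ≈ 3:6:4:1, so the empirical formula is C3H6O4S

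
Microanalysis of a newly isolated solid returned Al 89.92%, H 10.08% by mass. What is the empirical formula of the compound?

AlH3

Assume 100 g: 89.92 g Al, 10.08 g H.
n(Al) = 89.92/26.98 = 3.333, n(H) = 10.08/1.008 = 10
Smallest is Al at 3.333 mol; normalising gives Al 1.000, H 3.000
≈ 1:3 → AlH3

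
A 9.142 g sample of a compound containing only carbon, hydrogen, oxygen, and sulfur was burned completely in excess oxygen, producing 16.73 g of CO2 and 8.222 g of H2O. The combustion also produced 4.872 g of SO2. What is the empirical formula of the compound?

mol C = 16.73 / 44.01 = 0.3801; mass C = 0.3801 × 12.01 = 4.565 g
mol H = 2 × (8.222 / 18.02) = 0.9125; mass H = 0.9125 × 1.008 = 0.9198 g
mol S = 4.872 / 64.07 = 0.07604; mass S = 2.439 g
mass O = 9.142 − (7.924) = 1.218 g → mol O = 0.07613
Smallest is S at 0.07604 mol; normalising gives C 4.999, H 12.001, O 1.001, S 1.000
≈ 5:12:1:1 → C5H12OS

C5H12OS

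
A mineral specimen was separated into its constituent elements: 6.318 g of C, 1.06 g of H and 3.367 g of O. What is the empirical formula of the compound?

C5H10O2

Moles — C: 6.318 / 12.01 = 0.5261 mol; H: 1.06 / 1.008 = 1.052 mol; O: 3.367 / 16.00 = 0.2104 mol
Smallest is O at 0.2104 mol; normalising gives C 2.500, H 4.997, O 1.000
×2: C 5.00, H 9.99, O 2.00 → C5H10O2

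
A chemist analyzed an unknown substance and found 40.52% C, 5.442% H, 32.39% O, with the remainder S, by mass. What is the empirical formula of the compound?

C5H8O3S

Assume 100 g: 40.52 g C, 5.442 g H, 32.39 g O, 21.648 g S.
n(C) = 40.52/12.01 = 3.374, n(H) = 5.442/1.008 = 5.399, n(O) = 32.39/16.00 = 2.024, n(S) = 21.648/32.07 = 0.675
Smallest is S at 0.675 mol; normalising gives C 4.998, H 7.998, O 2.999, S 1.000
≈ 5:8:3:1 → C5H8O3S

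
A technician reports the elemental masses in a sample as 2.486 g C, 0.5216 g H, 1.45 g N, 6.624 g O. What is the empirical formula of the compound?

C2H5NO4

Moles — C: 2.486 / 12.01 = 0.207 mol; H: 0.5216 / 1.008 = 0.5175 mol; N: 1.45 / 14.01 = 0.1035 mol; O: 6.624 / 16.00 = 0.414 mol
Smallest is N at 0.1035 mol; normalising gives C 2.000, H 5.000, N 1.000, O 4.000
≈ 2:5:1:4 → C2H5NO4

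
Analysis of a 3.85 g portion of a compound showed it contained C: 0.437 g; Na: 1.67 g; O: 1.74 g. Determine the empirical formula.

CNa2O3

C: 0.437 g ÷ 12.01 g/mol = 0.03639 mol
Na: 1.67 g ÷ 22.99 g/mol = 0.07264 mol
O: 1.74 g ÷ 16.00 g/mol = 0.1087 mol
Smallest is C at 0.03639 mol; normalising gives C 1.000, Na 1.996, O 2.989
→ CNa2O3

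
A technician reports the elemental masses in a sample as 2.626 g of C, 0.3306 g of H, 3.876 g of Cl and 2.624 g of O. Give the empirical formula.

C4H6Cl2O3

C: 2.626 g ÷ 12.01 g/mol = 0.2187 mol
H: 0.3306 g ÷ 1.008 g/mol = 0.328 mol
Cl: 3.876 g ÷ 35.45 g/mol = 0.1093 mol
O: 2.624 g ÷ 16.00 g/mol = 0.164 mol
Ratios (÷ 0.1093): C 2.000, H 3.000, Cl 1.000, O 1.500
Multiply by 2: C 4.00, H 6.00, Cl 2.00, O 3.00 → C4H6Cl2O3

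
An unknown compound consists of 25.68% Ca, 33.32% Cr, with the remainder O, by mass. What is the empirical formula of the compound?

CaCrO4

Assume 100 g: 25.68 g Ca, 33.32 g Cr, 41 g O.
n(Ca) = 25.68/40.08 = 0.6407, n(Cr) = 33.32/52.00 = 0.6408, n(O) = 41/16.00 = 2.562
Divide by the smallest (0.6407 mol Ca): Ca 1.000, Cr 1.000, O 3.999
→ CaCrO4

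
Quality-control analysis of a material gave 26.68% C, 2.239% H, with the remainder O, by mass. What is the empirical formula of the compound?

Assume 100 g: 26.68 g C, 2.239 g H, 71.081 g O.
C: 26.68 g ÷ 12.01 g/mol = 2.221 mol
H: 2.239 g ÷ 1.008 g/mol = 2.221 mol
O: 71.081 g ÷ 16.00 g/mol = 4.443 mol
Divide by the smallest (2.221 mol H): C 1.000, H 1.000, O 2.000
Ratio ≈ 1:1:2, so the empirical formula is CHO2

CHO2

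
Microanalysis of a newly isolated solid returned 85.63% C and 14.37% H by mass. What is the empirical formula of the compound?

Assume 100 g: 85.63 g C, 14.37 g H.
C: 85.63 g ÷ 12.01 g/mol = 7.13 mol
H: 14.37 g ÷ 1.008 g/mol = 14.26 mol
Smallest is C at 7.13 mol; normalising gives C 1.000, H 1.999
Ratio ≈ 1:2, so the empirical formula is CH2

CH2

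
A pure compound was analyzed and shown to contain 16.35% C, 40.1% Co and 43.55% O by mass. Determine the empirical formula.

C2CoO4

Assume 100 g: 16.35 g C, 40.1 g Co, 43.55 g O.
C: 16.35 g ÷ 12.01 g/mol = 1.361 mol
Co: 40.1 g ÷ 58.93 g/mol = 0.6805 mol
O: 43.55 g ÷ 16.00 g/mol = 2.722 mol
Ratios (÷ 0.6805): C 2.001, Co 1.000, O 4.000
≈ 2:1:4 → C2CoO4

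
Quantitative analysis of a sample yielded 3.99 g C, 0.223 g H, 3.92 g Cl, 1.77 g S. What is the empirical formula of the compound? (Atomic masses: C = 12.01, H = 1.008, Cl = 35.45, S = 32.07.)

Moles — C: 3.99 / 12.01 = 0.3322 mol; H: 0.223 / 1.008 = 0.2212 mol; Cl: 3.92 / 35.45 = 0.1106 mol; S: 1.77 / 32.07 = 0.05519 mol
Ratios (÷ 0.05519): C 6.019, H 4.008, Cl 2.004, S 1.000
≈ 6:4:2:1 → C6H4Cl2S

C6H4Cl2S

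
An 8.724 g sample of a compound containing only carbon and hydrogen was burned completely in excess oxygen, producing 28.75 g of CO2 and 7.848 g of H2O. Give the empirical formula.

mol C = 28.75 / 44.01 = 0.6533; mass C = 0.6533 × 12.01 = 7.846 g
mol H = 2 × (7.848 / 18.02) = 0.8710; mass H = 0.8710 × 1.008 = 0.8780 g
Divide by the smallest (0.6533 mol C): C 1.000, H 1.333
Scaling by 3: C 3.00, H 4.00 → C3H4

C3H4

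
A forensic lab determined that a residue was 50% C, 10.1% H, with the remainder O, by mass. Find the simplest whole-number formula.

C5H12O3

Assume 100 g: 50 g C, 10.1 g H, 39.9 g O.
C: 50 g ÷ 12.01 g/mol = 4.163 mol
H: 10.1 g ÷ 1.008 g/mol = 10.02 mol
O: 39.9 g ÷ 16.00 g/mol = 2.494 mol
Smallest is O at 2.494 mol; normalising gives C 1.669, H 4.018, O 1.000
×3: C 5.01, H 12.05, O 3.00 → C5H12O3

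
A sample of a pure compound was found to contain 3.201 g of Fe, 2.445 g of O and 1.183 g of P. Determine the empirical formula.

Fe3O8P2

n(Fe) = 3.201/55.85 = 0.05731, n(O) = 2.445/16.00 = 0.1528, n(P) = 1.183/30.97 = 0.0382
Ratios (÷ 0.0382): Fe 1.500, O 4.001, P 1.000
×2: Fe 3.00, O 8.00, P 2.00 → Fe3O8P2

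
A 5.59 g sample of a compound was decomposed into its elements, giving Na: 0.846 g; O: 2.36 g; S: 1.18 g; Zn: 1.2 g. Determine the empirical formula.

n(Na) = 0.846/22.99 = 0.0368, n(O) = 2.36/16.00 = 0.1475, n(S) = 1.18/32.07 = 0.03679, n(Zn) = 1.2/65.38 = 0.01835
Smallest is Zn at 0.01835 mol; normalising gives Na 2.005, O 8.036, S 2.005, Zn 1.000
→ Na2O8S2Zn

Na2O8S2Zn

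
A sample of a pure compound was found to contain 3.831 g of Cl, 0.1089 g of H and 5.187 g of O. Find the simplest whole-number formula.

n(Cl) = 3.831/35.45 = 0.1081, n(H) = 0.1089/1.008 = 0.108, n(O) = 5.187/16.00 = 0.3242
Divide by the smallest (0.108 mol H): Cl 1.000, H 1.000, O 3.001
Ratio ≈ 1:1:3, so the empirical formula is ClHO3

ClHO3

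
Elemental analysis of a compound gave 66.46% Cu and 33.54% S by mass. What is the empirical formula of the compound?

Assume 100 g: 66.46 g Cu, 33.54 g S.
Cu: 66.46 g ÷ 63.55 g/mol = 1.046 mol
S: 33.54 g ÷ 32.07 g/mol = 1.046 mol
Divide by the smallest (1.046 mol Cu): Cu 1.000, S 1.000
→ CuS

CuS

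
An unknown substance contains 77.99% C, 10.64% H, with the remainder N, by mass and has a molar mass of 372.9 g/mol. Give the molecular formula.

C24H39N3

Assume 100 g: 77.99 g C, 10.64 g H, 11.37 g N.
n(C) = 77.99/12.01 = 6.494, n(H) = 10.64/1.008 = 10.56, n(N) = 11.37/14.01 = 0.8116
Smallest is N at 0.8116 mol; normalising gives C 8.002, H 13.006, N 1.000
≈ 8:13:1 → C8H13N
Empirical-formula mass = 123.19 g/mol
n = 372.9 / 123.19 = 3.03 ≈ 3
Molecular formula = (C8H13N)×3 = C24H39N3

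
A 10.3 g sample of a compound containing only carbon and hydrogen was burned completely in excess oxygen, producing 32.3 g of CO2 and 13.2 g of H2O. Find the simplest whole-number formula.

mol C = 32.3 / 44.01 = 0.7339; mass C = 0.7339 × 12.01 = 8.814 g
mol H = 2 × (13.2 / 18.02) = 1.465; mass H = 1.465 × 1.008 = 1.477 g
Smallest is C at 0.7339 mol; normalising gives C 1.000, H 1.996
≈ 1:2 → CH2

CH2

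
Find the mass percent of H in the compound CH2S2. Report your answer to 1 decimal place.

Molar mass = 1(12.01) + 2(1.008) + 2(32.07) = 78.166 g/mol
Mass of H per mole = 2 × 1.008 = 2.016 g
% H = 2.016 / 78.166 × 100 = 2.6%

2.6%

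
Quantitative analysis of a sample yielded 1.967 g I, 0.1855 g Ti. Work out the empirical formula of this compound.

I: 1.967 g ÷ 126.90 g/mol = 0.0155 mol
Ti: 0.1855 g ÷ 47.87 g/mol = 0.003875 mol
Divide by the smallest (0.003875 mol Ti): I 4.000, Ti 1.000
Ratio ≈ 4:1, so the empirical formula is I4Ti

I4Ti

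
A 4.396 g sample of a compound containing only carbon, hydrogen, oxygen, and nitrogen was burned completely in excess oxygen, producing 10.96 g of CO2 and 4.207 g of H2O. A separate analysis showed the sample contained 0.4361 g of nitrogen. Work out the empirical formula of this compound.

mol C = 10.96 / 44.01 = 0.2490; mass C = 0.2490 × 12.01 = 2.991 g
mol H = 2 × (4.207 / 18.02) = 0.4669; mass H = 0.4669 × 1.008 = 0.4707 g
mol N = 0.4361 / 14.01 = 0.03113
mass O = 4.396 − (3.898) = 0.4983 g → mol O = 0.03115
Divide by the smallest (0.03113 mol N): C 8.000, H 15.000, N 1.000, O 1.001
→ C8H15NO

C8H15NO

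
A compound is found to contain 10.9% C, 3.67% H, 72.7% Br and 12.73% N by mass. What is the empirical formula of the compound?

Assume 100 g: 10.9 g C, 3.67 g H, 72.7 g Br, 12.73 g N.
Moles — C: 10.9 / 12.01 = 0.9076 mol; H: 3.67 / 1.008 = 3.641 mol; Br: 72.7 / 79.90 = 0.9099 mol; N: 12.73 / 14.01 = 0.9086 mol
Smallest is C at 0.9076 mol; normalising gives C 1.000, H 4.012, Br 1.003, N 1.001
Ratio ≈ 1:4:1:1, so the empirical formula is CH4BrN

CH4BrN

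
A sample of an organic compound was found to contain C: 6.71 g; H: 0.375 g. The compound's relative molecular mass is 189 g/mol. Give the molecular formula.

C15H10

Moles — C: 6.71 / 12.01 = 0.5587 mol; H: 0.375 / 1.008 = 0.372 mol
Ratios (÷ 0.372): C 1.502, H 1.000
Multiply by 2: C 3.00, H 2.00 → C3H2
Empirical-formula mass = 38.05 g/mol
n = 189 / 38.05 = 4.97 ≈ 5
Molecular formula = (C3H2)×5 = C15H10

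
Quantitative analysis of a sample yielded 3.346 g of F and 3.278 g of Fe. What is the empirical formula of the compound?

F3Fe

n(F) = 3.346/19.00 = 0.1761, n(Fe) = 3.278/55.85 = 0.05869
Smallest is Fe at 0.05869 mol; normalising gives F 3.000, Fe 1.000
Ratio ≈ 3:1, so the empirical formula is F3Fe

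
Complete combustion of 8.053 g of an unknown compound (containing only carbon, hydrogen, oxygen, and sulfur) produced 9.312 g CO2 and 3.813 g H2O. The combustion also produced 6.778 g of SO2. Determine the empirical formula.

C2H4OS

mol C = 9.312 / 44.01 = 0.2116; mass C = 0.2116 × 12.01 = 2.541 g
mol H = 2 × (3.813 / 18.02) = 0.4232; mass H = 0.4232 × 1.008 = 0.4266 g
mol S = 6.778 / 64.07 = 0.1058; mass S = 3.393 g
mass O = 8.053 − (6.360) = 1.693 g → mol O = 0.1058
Ratios (÷ 0.1058): C 2.000, H 4.001, O 1.000, S 1.000
→ C2H4OS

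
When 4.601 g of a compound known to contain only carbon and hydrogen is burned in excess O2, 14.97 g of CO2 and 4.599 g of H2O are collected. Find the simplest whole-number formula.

mol C = 14.97 / 44.01 = 0.3401; mass C = 0.3401 × 12.01 = 4.085 g
mol H = 2 × (4.599 / 18.02) = 0.5104; mass H = 0.5104 × 1.008 = 0.5145 g
Ratios (÷ 0.3401): C 1.000, H 1.501
Scaling by 2: C 2.00, H 3.00 → C2H3

C2H3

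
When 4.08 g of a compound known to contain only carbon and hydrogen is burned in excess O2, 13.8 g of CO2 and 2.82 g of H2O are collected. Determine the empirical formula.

mol C = 13.8 / 44.01 = 0.3136; mass C = 0.3136 × 12.01 = 3.766 g
mol H = 2 × (2.82 / 18.02) = 0.3130; mass H = 0.3130 × 1.008 = 0.3155 g
Ratios (÷ 0.313): C 1.002, H 1.000
→ CH

CH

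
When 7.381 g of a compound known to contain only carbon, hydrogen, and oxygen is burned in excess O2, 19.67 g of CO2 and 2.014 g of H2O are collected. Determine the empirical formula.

mol C = 19.67 / 44.01 = 0.4469; mass C = 0.4469 × 12.01 = 5.368 g
mol H = 2 × (2.014 / 18.02) = 0.2235; mass H = 0.2235 × 1.008 = 0.2253 g
mass O = 7.381 − (5.593) = 1.788 g → mol O = 0.1117
Ratios (÷ 0.1117): C 4.000, H 2.000, O 1.000
→ C4H2O

C4H2O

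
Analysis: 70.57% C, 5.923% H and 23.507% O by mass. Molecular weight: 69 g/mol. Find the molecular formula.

Assume 100 g: 70.57 g C, 5.923 g H, 23.507 g O.
Moles — C: 70.57 / 12.01 = 5.876 mol; H: 5.923 / 1.008 = 5.876 mol; O: 23.507 / 16.00 = 1.469 mol
Smallest is O at 1.469 mol; normalising gives C 3.999, H 3.999, O 1.000
≈ 4:4:1 → C4H4O
Empirical-formula mass = 68.07 g/mol
n = 69 / 68.07 = 1.01 ≈ 1
Molecular formula = empirical formula = C4H4O

C4H4O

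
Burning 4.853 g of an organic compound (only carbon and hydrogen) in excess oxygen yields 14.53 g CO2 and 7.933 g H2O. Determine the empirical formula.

mol C = 14.53 / 44.01 = 0.3302; mass C = 0.3302 × 12.01 = 3.965 g
mol H = 2 × (7.933 / 18.02) = 0.8805; mass H = 0.8805 × 1.008 = 0.8875 g
Smallest is C at 0.3302 mol; normalising gives C 1.000, H 2.667
Multiply by 3: C 3.00, H 8.00 → C3H8

C3H8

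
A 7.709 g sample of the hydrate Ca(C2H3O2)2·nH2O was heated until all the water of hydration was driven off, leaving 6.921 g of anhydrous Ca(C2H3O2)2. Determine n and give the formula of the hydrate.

Mass of water lost = 7.709 − 6.921 = 0.788 g → 0.788 / 18.02 = 0.04373 mol H2O
Molar mass of Ca(C2H3O2)2 = 158.17 g/mol → mol Ca(C2H3O2)2 = 6.921 / 158.17 = 0.04376
n = 0.04373 / 0.04376 = 1.00 ≈ 1 → Ca(C2H3O2)2·H2O

Ca(C2H3O2)2·H2O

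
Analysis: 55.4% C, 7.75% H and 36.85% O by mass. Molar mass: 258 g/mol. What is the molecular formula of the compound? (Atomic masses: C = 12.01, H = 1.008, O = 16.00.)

Assume 100 g: 55.4 g C, 7.75 g H, 36.85 g O.
C: 55.4 g ÷ 12.01 g/mol = 4.613 mol
H: 7.75 g ÷ 1.008 g/mol = 7.688 mol
O: 36.85 g ÷ 16.00 g/mol = 2.303 mol
Ratios (÷ 2.303): C 2.003, H 3.338, O 1.000
Multiply by 3: C 6.01, H 10.01, O 3.00 → C6H10O3
Empirical-formula mass = 130.14 g/mol
n = 258 / 130.14 = 1.98 ≈ 2
Molecular formula = (C6H10O3)×2 = C12H20O6

C12H20O6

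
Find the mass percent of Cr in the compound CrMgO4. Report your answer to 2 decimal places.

37.06%

Molar mass = 1(52.00) + 1(24.31) + 4(16.00) = 140.310 g/mol
Mass of Cr per mole = 1 × 52.00 = 52.000 g
% Cr = 52.000 / 140.310 × 100 = 37.06%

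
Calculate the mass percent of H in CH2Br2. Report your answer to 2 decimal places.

1.16%

Molar mass = 1(12.01) + 2(1.008) + 2(79.90) = 173.826 g/mol
Mass of H per mole = 2 × 1.008 = 2.016 g
% H = 2.016 / 173.826 × 100 = 1.16%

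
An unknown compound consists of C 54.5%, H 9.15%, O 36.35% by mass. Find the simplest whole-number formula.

Assume 100 g: 54.5 g C, 9.15 g H, 36.35 g O.
Moles — C: 54.5 / 12.01 = 4.538 mol; H: 9.15 / 1.008 = 9.077 mol; O: 36.35 / 16.00 = 2.272 mol
Divide by the smallest (2.272 mol O): C 1.997, H 3.996, O 1.000
Ratio ≈ 2:4:1, so the empirical formula is C2H4O

C2H4O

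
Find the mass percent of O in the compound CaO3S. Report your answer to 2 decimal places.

Molar mass = 1(40.08) + 3(16.00) + 1(32.07) = 120.150 g/mol
Mass of O per mole = 3 × 16.00 = 48.000 g
% O = 48.000 / 120.150 × 100 = 39.95%

39.95%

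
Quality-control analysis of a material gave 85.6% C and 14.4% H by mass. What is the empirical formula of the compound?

Assume 100 g: 85.6 g C, 14.4 g H.
Moles — C: 85.6 / 12.01 = 7.127 mol; H: 14.4 / 1.008 = 14.29 mol
Smallest is C at 7.127 mol; normalising gives C 1.000, H 2.004
Ratio ≈ 1:2, so the empirical formula is CH2

CH2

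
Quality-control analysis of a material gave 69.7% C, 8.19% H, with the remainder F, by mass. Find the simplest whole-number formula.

C5H7F

Assume 100 g: 69.7 g C, 8.19 g H, 22.11 g F.
n(C) = 69.7/12.01 = 5.803, n(H) = 8.19/1.008 = 8.125, n(F) = 22.11/19.00 = 1.164
Smallest is F at 1.164 mol; normalising gives C 4.987, H 6.982, F 1.000
≈ 5:7:1 → C5H7F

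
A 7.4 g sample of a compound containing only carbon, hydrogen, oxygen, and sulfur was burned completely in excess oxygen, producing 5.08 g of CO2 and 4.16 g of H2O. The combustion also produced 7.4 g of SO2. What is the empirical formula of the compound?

mol C = 5.08 / 44.01 = 0.1154; mass C = 0.1154 × 12.01 = 1.386 g
mol H = 2 × (4.16 / 18.02) = 0.4617; mass H = 0.4617 × 1.008 = 0.4654 g
mol S = 7.4 / 64.07 = 0.1155; mass S = 3.704 g
mass O = 7.4 − (5.556) = 1.844 g → mol O = 0.1153
Smallest is O at 0.1153 mol; normalising gives C 1.001, H 4.006, O 1.000, S 1.002
→ CH4OS

CH4OS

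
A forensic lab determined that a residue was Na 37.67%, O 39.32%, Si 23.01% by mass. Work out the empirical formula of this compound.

Assume 100 g: 37.67 g Na, 39.32 g O, 23.01 g Si.
Na: 37.67 g ÷ 22.99 g/mol = 1.639 mol
O: 39.32 g ÷ 16.00 g/mol = 2.458 mol
Si: 23.01 g ÷ 28.09 g/mol = 0.8192 mol
Divide by the smallest (0.8192 mol Si): Na 2.000, O 3.000, Si 1.000
≈ 2:3:1 → Na2O3Si

Na2O3Si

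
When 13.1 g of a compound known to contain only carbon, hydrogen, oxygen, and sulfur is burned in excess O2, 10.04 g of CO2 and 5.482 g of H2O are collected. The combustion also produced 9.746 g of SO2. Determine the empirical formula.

mol C = 10.04 / 44.01 = 0.2281; mass C = 0.2281 × 12.01 = 2.740 g
mol H = 2 × (5.482 / 18.02) = 0.6084; mass H = 0.6084 × 1.008 = 0.6133 g
mol S = 9.746 / 64.07 = 0.1521; mass S = 4.878 g
mass O = 13.1 − (8.231) = 4.869 g → mol O = 0.3043
Divide by the smallest (0.1521 mol S): C 1.500, H 4.000, O 2.000, S 1.000
×2: C 3.00, H 8.00, O 4.00, S 2.00 → C3H8O4S2

C3H8O4S2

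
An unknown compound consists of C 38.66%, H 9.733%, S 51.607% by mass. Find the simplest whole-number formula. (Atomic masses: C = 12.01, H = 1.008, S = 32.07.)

Assume 100 g: 38.66 g C, 9.733 g H, 51.607 g S.
Moles — C: 38.66 / 12.01 = 3.219 mol; H: 9.733 / 1.008 = 9.656 mol; S: 51.607 / 32.07 = 1.609 mol
Smallest is S at 1.609 mol; normalising gives C 2.000, H 6.000, S 1.000
Ratio ≈ 2:6:1, so the empirical formula is C2H6S

C2H6S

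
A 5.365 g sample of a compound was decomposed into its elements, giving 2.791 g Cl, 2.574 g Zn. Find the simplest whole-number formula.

Cl2Zn

n(Cl) = 2.791/35.45 = 0.07873, n(Zn) = 2.574/65.38 = 0.03937
Ratios (÷ 0.03937): Cl 2.000, Zn 1.000
Ratio ≈ 2:1, so the empirical formula is Cl2Zn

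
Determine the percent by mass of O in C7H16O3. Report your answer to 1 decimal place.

32.4%

Molar mass = 7(12.01) + 16(1.008) + 3(16.00) = 148.198 g/mol
Mass of O per mole = 3 × 16.00 = 48.000 g
% O = 48.000 / 148.198 × 100 = 32.4%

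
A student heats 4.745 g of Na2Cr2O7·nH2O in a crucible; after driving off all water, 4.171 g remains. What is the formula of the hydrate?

Na2Cr2O7·2H2O

Mass of water lost = 4.745 − 4.171 = 0.574 g → 0.574 / 18.02 = 0.03185 mol H2O
Molar mass of Na2Cr2O7 = 261.98 g/mol → mol Na2Cr2O7 = 4.171 / 261.98 = 0.01592
n = 0.03185 / 0.01592 = 2.00 ≈ 2 → Na2Cr2O7·2H2O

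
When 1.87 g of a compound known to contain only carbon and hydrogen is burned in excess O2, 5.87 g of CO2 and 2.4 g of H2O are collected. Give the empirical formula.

CH2

mol C = 5.87 / 44.01 = 0.1334; mass C = 0.1334 × 12.01 = 1.602 g
mol H = 2 × (2.4 / 18.02) = 0.2664; mass H = 0.2664 × 1.008 = 0.2685 g
Divide by the smallest (0.1334 mol C): C 1.000, H 1.997
≈ 1:2 → CH2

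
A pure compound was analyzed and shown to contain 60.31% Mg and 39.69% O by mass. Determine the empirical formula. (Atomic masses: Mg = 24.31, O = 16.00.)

MgO

Assume 100 g: 60.31 g Mg, 39.69 g O.
n(Mg) = 60.31/24.31 = 2.481, n(O) = 39.69/16.00 = 2.481
Smallest is O at 2.481 mol; normalising gives Mg 1.000, O 1.000
→ MgO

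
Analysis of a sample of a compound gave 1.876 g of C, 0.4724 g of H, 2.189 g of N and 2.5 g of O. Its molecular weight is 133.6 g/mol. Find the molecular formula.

Moles — C: 1.876 / 12.01 = 0.1562 mol; H: 0.4724 / 1.008 = 0.4687 mol; N: 2.189 / 14.01 = 0.1562 mol; O: 2.5 / 16.00 = 0.1562 mol
Ratios (÷ 0.1562): C 1.000, H 3.000, N 1.000, O 1.000
≈ 1:3:1:1 → CH3NO
Empirical-formula mass = 45.04 g/mol
n = 133.6 / 45.04 = 2.97 ≈ 3
Molecular formula = (CH3NO)×3 = C3H9N3O3

C3H9N3O3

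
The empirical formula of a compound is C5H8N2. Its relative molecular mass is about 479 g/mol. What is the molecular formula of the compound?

Empirical-formula mass = 96.13 g/mol
n = 479 / 96.13 = 4.98 ≈ 5
Molecular formula = (C5H8N2)5 = C25H40N10

C25H40N10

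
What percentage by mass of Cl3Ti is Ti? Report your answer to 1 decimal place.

31.0%

Molar mass = 3(35.45) + 1(47.87) = 154.220 g/mol
Mass of Ti per mole = 1 × 47.87 = 47.870 g
% Ti = 47.870 / 154.220 × 100 = 31.0%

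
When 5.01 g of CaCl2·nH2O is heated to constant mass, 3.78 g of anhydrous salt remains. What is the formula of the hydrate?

Mass of water lost = 5.01 − 3.78 = 1.23 g → 1.23 / 18.02 = 0.06826 mol H2O
Molar mass of CaCl2 = 110.98 g/mol → mol CaCl2 = 3.78 / 110.98 = 0.03406
n = 0.06826 / 0.03406 = 2.00 ≈ 2 → CaCl2·2H2O

CaCl2·2H2O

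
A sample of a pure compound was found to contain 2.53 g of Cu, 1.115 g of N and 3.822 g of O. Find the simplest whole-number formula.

n(Cu) = 2.53/63.55 = 0.03981, n(N) = 1.115/14.01 = 0.07959, n(O) = 3.822/16.00 = 0.2389
Ratios (÷ 0.03981): Cu 1.000, N 1.999, O 6.000
≈ 1:2:6 → CuN2O6

CuN2O6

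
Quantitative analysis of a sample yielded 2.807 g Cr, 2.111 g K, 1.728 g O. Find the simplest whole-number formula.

CrKO2

n(Cr) = 2.807/52.00 = 0.05398, n(K) = 2.111/39.10 = 0.05399, n(O) = 1.728/16.00 = 0.108
Ratios (÷ 0.05398): Cr 1.000, K 1.000, O 2.001
→ CrKO2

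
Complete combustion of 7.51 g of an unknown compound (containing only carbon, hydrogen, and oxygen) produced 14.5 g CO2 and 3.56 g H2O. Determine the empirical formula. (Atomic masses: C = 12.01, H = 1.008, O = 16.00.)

C5H6O3

mol C = 14.5 / 44.01 = 0.3295; mass C = 0.3295 × 12.01 = 3.957 g
mol H = 2 × (3.56 / 18.02) = 0.3951; mass H = 0.3951 × 1.008 = 0.3983 g
mass O = 7.51 − (4.355) = 3.155 g → mol O = 0.1972
Ratios (÷ 0.1972): C 1.671, H 2.004, O 1.000
×3: C 5.01, H 6.01, O 3.00 → C5H6O3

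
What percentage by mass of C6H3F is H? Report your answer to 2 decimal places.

Molar mass = 6(12.01) + 3(1.008) + 1(19.00) = 94.084 g/mol
Mass of H per mole = 3 × 1.008 = 3.024 g
% H = 3.024 / 94.084 × 100 = 3.21%

3.21%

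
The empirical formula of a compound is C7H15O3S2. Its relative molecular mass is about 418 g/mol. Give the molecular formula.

C14H30O6S4

Empirical-formula mass = 211.33 g/mol
n = 418 / 211.33 = 1.98 ≈ 2
Molecular formula = (C7H15O3S2)2 = C14H30O6S4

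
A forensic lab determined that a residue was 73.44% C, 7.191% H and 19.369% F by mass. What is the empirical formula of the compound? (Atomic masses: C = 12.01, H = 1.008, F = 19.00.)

C6H7F

Assume 100 g: 73.44 g C, 7.191 g H, 19.369 g F.
Moles — C: 73.44 / 12.01 = 6.115 mol; H: 7.191 / 1.008 = 7.134 mol; F: 19.369 / 19.00 = 1.019 mol
Divide by the smallest (1.019 mol F): C 5.998, H 6.998, F 1.000
→ C6H7F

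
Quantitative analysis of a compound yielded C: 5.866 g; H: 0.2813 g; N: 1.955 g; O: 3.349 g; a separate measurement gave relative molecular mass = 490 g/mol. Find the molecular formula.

C21H12N6O9

Moles — C: 5.866 / 12.01 = 0.4884 mol; H: 0.2813 / 1.008 = 0.2791 mol; N: 1.955 / 14.01 = 0.1395 mol; O: 3.349 / 16.00 = 0.2093 mol
Smallest is N at 0.1395 mol; normalising gives C 3.500, H 2.000, N 1.000, O 1.500
Scaling by 2: C 7.00, H 4.00, N 2.00, O 3.00 → C7H4N2O3
Empirical-formula mass = 164.12 g/mol
n = 490 / 164.12 = 2.99 ≈ 3
Molecular formula = (C7H4N2O3)×3 = C21H12N6O9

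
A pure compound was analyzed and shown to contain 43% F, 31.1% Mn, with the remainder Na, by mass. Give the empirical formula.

Assume 100 g: 43 g F, 31.1 g Mn, 25.9 g Na.
n(F) = 43/19.00 = 2.263, n(Mn) = 31.1/54.94 = 0.5661, n(Na) = 25.9/22.99 = 1.127
Divide by the smallest (0.5661 mol Mn): F 3.998, Mn 1.000, Na 1.990
Ratio ≈ 4:1:2, so the empirical formula is F4MnNa2

F4MnNa2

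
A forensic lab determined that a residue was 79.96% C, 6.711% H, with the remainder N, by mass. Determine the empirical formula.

Assume 100 g: 79.96 g C, 6.711 g H, 13.329 g N.
Moles — C: 79.96 / 12.01 = 6.658 mol; H: 6.711 / 1.008 = 6.658 mol; N: 13.329 / 14.01 = 0.9514 mol
Smallest is N at 0.9514 mol; normalising gives C 6.998, H 6.998, N 1.000
≈ 7:7:1 → C7H7N

C7H7N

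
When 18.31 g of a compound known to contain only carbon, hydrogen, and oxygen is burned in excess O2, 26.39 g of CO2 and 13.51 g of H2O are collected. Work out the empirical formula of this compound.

mol C = 26.39 / 44.01 = 0.5996; mass C = 0.5996 × 12.01 = 7.202 g
mol H = 2 × (13.51 / 18.02) = 1.499; mass H = 1.499 × 1.008 = 1.511 g
mass O = 18.31 − (8.713) = 9.597 g → mol O = 0.5998
Smallest is C at 0.5996 mol; normalising gives C 1.000, H 2.501, O 1.000
Scaling by 2: C 2.00, H 5.00, O 2.00 → C2H5O2

C2H5O2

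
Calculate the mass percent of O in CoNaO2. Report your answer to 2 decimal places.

28.09%

Molar mass = 1(58.93) + 1(22.99) + 2(16.00) = 113.920 g/mol
Mass of O per mole = 2 × 16.00 = 32.000 g
% O = 32.000 / 113.920 × 100 = 28.09%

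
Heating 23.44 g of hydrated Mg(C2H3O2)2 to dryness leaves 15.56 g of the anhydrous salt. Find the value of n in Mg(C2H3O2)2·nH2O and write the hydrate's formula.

Mg(C2H3O2)2·4H2O

Mass of water lost = 23.44 − 15.56 = 7.88 g → 7.88 / 18.02 = 0.4373 mol H2O
Molar mass of Mg(C2H3O2)2 = 142.40 g/mol → mol Mg(C2H3O2)2 = 15.56 / 142.40 = 0.1093
n = 0.4373 / 0.1093 = 4.00 ≈ 4 → Mg(C2H3O2)2·4H2O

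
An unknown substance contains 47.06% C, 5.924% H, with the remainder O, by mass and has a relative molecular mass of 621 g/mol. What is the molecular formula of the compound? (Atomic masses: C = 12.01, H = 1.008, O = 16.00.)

Assume 100 g: 47.06 g C, 5.924 g H, 47.016 g O.
Moles — C: 47.06 / 12.01 = 3.918 mol; H: 5.924 / 1.008 = 5.877 mol; O: 47.016 / 16.00 = 2.938 mol
Smallest is O at 2.938 mol; normalising gives C 1.333, H 2.000, O 1.000
×3: C 4.00, H 6.00, O 3.00 → C4H6O3
Empirical-formula mass = 102.09 g/mol
n = 621 / 102.09 = 6.08 ≈ 6
Molecular formula = (C4H6O3)×6 = C24H36O18

C24H36O18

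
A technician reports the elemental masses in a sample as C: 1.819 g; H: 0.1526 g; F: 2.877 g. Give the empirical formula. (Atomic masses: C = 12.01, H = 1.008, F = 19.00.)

CHF

n(C) = 1.819/12.01 = 0.1515, n(H) = 0.1526/1.008 = 0.1514, n(F) = 2.877/19.00 = 0.1514
Ratios (÷ 0.1514): C 1.000, H 1.000, F 1.000
Ratio ≈ 1:1:1, so the empirical formula is CHF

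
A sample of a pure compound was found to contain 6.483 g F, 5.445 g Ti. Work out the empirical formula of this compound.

F: 6.483 g ÷ 19.00 g/mol = 0.3412 mol
Ti: 5.445 g ÷ 47.87 g/mol = 0.1137 mol
Divide by the smallest (0.1137 mol Ti): F 3.000, Ti 1.000
≈ 3:1 → F3Ti

F3Ti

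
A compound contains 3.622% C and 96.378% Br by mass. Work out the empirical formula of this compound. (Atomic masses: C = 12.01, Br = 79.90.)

CBr4

Assume 100 g: 3.622 g C, 96.378 g Br.
C: 3.622 g ÷ 12.01 g/mol = 0.3016 mol
Br: 96.378 g ÷ 79.90 g/mol = 1.206 mol
Smallest is C at 0.3016 mol; normalising gives C 1.000, Br 4.000
→ CBr4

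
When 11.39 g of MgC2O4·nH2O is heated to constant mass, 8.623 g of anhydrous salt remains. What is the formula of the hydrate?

MgC2O4·2H2O

Mass of water lost = 11.39 − 8.623 = 2.767 g → 2.767 / 18.02 = 0.1536 mol H2O
Molar mass of MgC2O4 = 112.33 g/mol → mol MgC2O4 = 8.623 / 112.33 = 0.07676
n = 0.1536 / 0.07676 = 2.00 ≈ 2 → MgC2O4·2H2O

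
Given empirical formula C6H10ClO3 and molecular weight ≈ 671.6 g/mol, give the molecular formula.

Empirical-formula mass = 165.59 g/mol
n = 671.6 / 165.59 = 4.06 ≈ 4
Molecular formula = (C6H10ClO3)4 = C24H40Cl4O12

C24H40Cl4O12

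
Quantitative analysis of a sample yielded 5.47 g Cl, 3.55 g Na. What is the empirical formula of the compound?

ClNa

Moles — Cl: 5.47 / 35.45 = 0.1543 mol; Na: 3.55 / 22.99 = 0.1544 mol
Divide by the smallest (0.1543 mol Cl): Cl 1.000, Na 1.001
≈ 1:1 → ClNa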